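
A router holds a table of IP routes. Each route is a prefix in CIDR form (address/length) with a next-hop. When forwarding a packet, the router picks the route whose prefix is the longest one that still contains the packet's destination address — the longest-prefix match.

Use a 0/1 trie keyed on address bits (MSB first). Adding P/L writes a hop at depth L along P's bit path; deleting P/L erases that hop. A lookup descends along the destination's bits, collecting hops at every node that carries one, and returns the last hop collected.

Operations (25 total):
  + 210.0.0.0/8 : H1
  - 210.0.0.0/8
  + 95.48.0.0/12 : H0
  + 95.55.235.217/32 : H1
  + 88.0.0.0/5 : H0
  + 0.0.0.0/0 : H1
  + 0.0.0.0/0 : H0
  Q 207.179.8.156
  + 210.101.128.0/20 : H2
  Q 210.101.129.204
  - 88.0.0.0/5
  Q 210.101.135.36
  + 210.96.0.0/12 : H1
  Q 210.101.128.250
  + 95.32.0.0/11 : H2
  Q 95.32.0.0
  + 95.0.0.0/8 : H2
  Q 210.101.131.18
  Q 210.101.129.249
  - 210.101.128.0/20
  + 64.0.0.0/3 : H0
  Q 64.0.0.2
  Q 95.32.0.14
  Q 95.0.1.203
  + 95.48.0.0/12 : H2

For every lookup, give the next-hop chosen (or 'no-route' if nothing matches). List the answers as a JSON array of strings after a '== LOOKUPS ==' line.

Trace:
  add 210.0.0.0/8 -> H1 at depth 8
  - 210.0.0.0/8 clear@8
  add 95.48.0.0/12 -> H0 at depth 12
  add 95.55.235.217/32 -> H1 at depth 32
  add 88.0.0.0/5 -> H0 at depth 5
  add 0.0.0.0/0 -> H1 at depth 0
  add 0.0.0.0/0 -> H0 at depth 0
  ? 207.179.8.156  path d0:H0→d1:-→d2:-→d3:-  best=H0
  add 210.101.128.0/20 -> H2 at depth 20
  ? 210.101.129.204  path d0:H0→d1:-→d2:-→d3:-→d4:-→d5:-→d6:-→d7:-→d8:-→d9:-→d10:-→d11:-→d12:-→d13:-→d14:-→d15:-→d16:-→d17:-→d18:-→d19:-→d20:H2  best=H2
  - 88.0.0.0/5 clear@5
  ? 210.101.135.36  path d0:H0→d1:-→d2:-→d3:-→d4:-→d5:-→d6:-→d7:-→d8:-→d9:-→d10:-→d11:-→d12:-→d13:-→d14:-→d15:-→d16:-→d17:-→d18:-→d19:-→d20:H2  best=H2
  add 210.96.0.0/12 -> H1 at depth 12
  ? 210.101.128.250  path d0:H0→d1:-→d2:-→d3:-→d4:-→d5:-→d6:-→d7:-→d8:-→d9:-→d10:-→d11:-→d12:H1→d13:-→d14:-→d15:-→d16:-→d17:-→d18:-→d19:-→d20:H2  best=H2
  add 95.32.0.0/11 -> H2 at depth 11
  ? 95.32.0.0  path d0:H0→d1:-→d2:-→d3:-→d4:-→d5:-→d6:-→d7:-→d8:-→d9:-→d10:-→d11:H2  best=H2
  add 95.0.0.0/8 -> H2 at depth 8
  ? 210.101.131.18  path d0:H0→d1:-→d2:-→d3:-→d4:-→d5:-→d6:-→d7:-→d8:-→d9:-→d10:-→d11:-→d12:H1→d13:-→d14:-→d15:-→d16:-→d17:-→d18:-→d19:-→d20:H2  best=H2
  ? 210.101.129.249  path d0:H0→d1:-→d2:-→d3:-→d4:-→d5:-→d6:-→d7:-→d8:-→d9:-→d10:-→d11:-→d12:H1→d13:-→d14:-→d15:-→d16:-→d17:-→d18:-→d19:-→d20:H2  best=H2
  - 210.101.128.0/20 clear@20
  add 64.0.0.0/3 -> H0 at depth 3
  ? 64.0.0.2  path d0:H0→d1:-→d2:-→d3:H0  best=H0
  ? 95.32.0.14  path d0:H0→d1:-→d2:-→d3:H0→d4:-→d5:-→d6:-→d7:-→d8:H2→d9:-→d10:-→d11:H2  best=H2
  ? 95.0.1.203  path d0:H0→d1:-→d2:-→d3:H0→d4:-→d5:-→d6:-→d7:-→d8:H2→d9:-→d10:-  best=H2
  add 95.48.0.0/12 -> H2 at depth 12

== LOOKUPS ==
["H0","H2","H2","H2","H2","H2","H2","H0","H2","H2"]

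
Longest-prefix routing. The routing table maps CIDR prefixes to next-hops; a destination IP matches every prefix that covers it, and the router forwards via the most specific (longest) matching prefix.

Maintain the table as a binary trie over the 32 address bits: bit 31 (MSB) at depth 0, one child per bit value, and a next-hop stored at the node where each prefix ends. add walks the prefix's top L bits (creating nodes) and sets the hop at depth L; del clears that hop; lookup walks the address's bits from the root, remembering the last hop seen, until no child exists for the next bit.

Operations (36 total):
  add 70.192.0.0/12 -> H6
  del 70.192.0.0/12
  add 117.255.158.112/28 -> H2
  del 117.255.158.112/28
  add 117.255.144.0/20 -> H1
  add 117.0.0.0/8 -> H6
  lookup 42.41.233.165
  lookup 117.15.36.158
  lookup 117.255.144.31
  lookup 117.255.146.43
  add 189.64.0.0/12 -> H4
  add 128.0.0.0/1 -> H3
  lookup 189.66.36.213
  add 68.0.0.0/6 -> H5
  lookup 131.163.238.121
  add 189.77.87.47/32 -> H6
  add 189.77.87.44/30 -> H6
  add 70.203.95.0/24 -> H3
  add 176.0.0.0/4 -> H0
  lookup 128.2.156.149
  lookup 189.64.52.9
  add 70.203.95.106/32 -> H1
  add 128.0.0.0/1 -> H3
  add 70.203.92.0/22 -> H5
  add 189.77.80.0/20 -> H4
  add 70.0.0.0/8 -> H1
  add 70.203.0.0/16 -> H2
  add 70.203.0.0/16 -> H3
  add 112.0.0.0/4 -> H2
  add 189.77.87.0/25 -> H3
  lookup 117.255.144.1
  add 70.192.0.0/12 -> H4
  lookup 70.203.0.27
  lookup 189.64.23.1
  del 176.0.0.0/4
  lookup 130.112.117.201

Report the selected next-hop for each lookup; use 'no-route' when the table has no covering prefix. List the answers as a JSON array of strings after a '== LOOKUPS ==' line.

Trace:
  + 70.192.0.0/12 (H6) depth=12
  - 70.192.0.0/12 clear@12
  + 117.255.158.112/28 (H2) depth=28
  - 117.255.158.112/28 clear@28
  + 117.255.144.0/20 (H1) depth=20
  + 117.0.0.0/8 (H6) depth=8
  lookup 42.41.233.165: bits 0 walk d0:-→d1:- -> no-route
  lookup 117.15.36.158: bits 01110101 walk d0:-→d1:-→d2:-→d3:-→d4:-→d5:-→d6:-→d7:-→d8:H6 -> H6
  lookup 117.255.144.31: bits 01110101111111111001 walk d0:-→d1:-→d2:-→d3:-→d4:-→d5:-→d6:-→d7:-→d8:H6→d9:-→d10:-→d11:-→d12:-→d13:-→d14:-→d15:-→d16:-→d17:-→d18:-→d19:-→d20:H1 -> H1
  lookup 117.255.146.43: bits 01110101111111111001 walk d0:-→d1:-→d2:-→d3:-→d4:-→d5:-→d6:-→d7:-→d8:H6→d9:-→d10:-→d11:-→d12:-→d13:-→d14:-→d15:-→d16:-→d17:-→d18:-→d19:-→d20:H1 -> H1
  + 189.64.0.0/12 (H4) depth=12
  + 128.0.0.0/1 (H3) depth=1
  lookup 189.66.36.213: bits 101111010100 walk d0:-→d1:H3→d2:-→d3:-→d4:-→d5:-→d6:-→d7:-→d8:-→d9:-→d10:-→d11:-→d12:H4 -> H4
  + 68.0.0.0/6 (H5) depth=6
  lookup 131.163.238.121: bits 10 walk d0:-→d1:H3→d2:- -> H3
  + 189.77.87.47/32 (H6) depth=32
  + 189.77.87.44/30 (H6) depth=30
  + 70.203.95.0/24 (H3) depth=24
  + 176.0.0.0/4 (H0) depth=4
  lookup 128.2.156.149: bits 10 walk d0:-→d1:H3→d2:- -> H3
  lookup 189.64.52.9: bits 101111010100 walk d0:-→d1:H3→d2:-→d3:-→d4:H0→d5:-→d6:-→d7:-→d8:-→d9:-→d10:-→d11:-→d12:H4 -> H4
  + 70.203.95.106/32 (H1) depth=32
  + 128.0.0.0/1 (H3) depth=1
  + 70.203.92.0/22 (H5) depth=22
  + 189.77.80.0/20 (H4) depth=20
  + 70.0.0.0/8 (H1) depth=8
  + 70.203.0.0/16 (H2) depth=16
  + 70.203.0.0/16 (H3) depth=16
  + 112.0.0.0/4 (H2) depth=4
  + 189.77.87.0/25 (H3) depth=25
  lookup 117.255.144.1: bits 01110101111111111001 walk d0:-→d1:-→d2:-→d3:-→d4:H2→d5:-→d6:-→d7:-→d8:H6→d9:-→d10:-→d11:-→d12:-→d13:-→d14:-→d15:-→d16:-→d17:-→d18:-→d19:-→d20:H1 -> H1
  + 70.192.0.0/12 (H4) depth=12
  lookup 70.203.0.27: bits 01000110110010110 walk d0:-→d1:-→d2:-→d3:-→d4:-→d5:-→d6:H5→d7:-→d8:H1→d9:-→d10:-→d11:-→d12:H4→d13:-→d14:-→d15:-→d16:H3→d17:- -> H3
  lookup 189.64.23.1: bits 101111010100 walk d0:-→d1:H3→d2:-→d3:-→d4:H0→d5:-→d6:-→d7:-→d8:-→d9:-→d10:-→d11:-→d12:H4 -> H4
  - 176.0.0.0/4 clear@4
  lookup 130.112.117.201: bits 10 walk d0:-→d1:H3→d2:- -> H3

== LOOKUPS ==
["no-route","H6","H1","H1","H4","H3","H3","H4","H1","H3","H4","H3"]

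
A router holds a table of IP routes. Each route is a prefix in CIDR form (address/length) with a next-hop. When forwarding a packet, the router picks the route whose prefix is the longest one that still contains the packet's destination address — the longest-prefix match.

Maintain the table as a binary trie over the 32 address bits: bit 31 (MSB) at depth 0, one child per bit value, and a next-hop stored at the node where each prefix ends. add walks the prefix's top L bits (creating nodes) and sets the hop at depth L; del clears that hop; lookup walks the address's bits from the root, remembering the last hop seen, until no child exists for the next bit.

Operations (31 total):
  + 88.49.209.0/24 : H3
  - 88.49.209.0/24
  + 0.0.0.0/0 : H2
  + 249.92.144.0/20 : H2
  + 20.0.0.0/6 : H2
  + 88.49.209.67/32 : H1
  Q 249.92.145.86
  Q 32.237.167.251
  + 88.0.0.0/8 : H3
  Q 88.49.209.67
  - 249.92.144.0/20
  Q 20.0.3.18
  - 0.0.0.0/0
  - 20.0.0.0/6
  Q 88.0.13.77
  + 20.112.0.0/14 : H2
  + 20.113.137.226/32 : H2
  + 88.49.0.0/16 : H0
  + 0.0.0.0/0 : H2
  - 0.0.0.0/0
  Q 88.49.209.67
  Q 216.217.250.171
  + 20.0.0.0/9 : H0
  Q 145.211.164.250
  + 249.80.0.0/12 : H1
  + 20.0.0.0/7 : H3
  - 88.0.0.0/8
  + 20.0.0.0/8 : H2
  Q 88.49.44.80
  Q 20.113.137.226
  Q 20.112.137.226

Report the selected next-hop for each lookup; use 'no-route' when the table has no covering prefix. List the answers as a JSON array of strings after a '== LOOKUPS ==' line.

Process each operation:
  + 88.49.209.0/24 (H3) depth=24
  - 88.49.209.0/24 clear@24
  + 0.0.0.0/0 (H2) depth=0
  + 249.92.144.0/20 (H2) depth=20
  + 20.0.0.0/6 (H2) depth=6
  + 88.49.209.67/32 (H1) depth=32
  lookup 249.92.145.86: bits 11111001010111001001 walk d0:H2→d1:-→d2:-→d3:-→d4:-→d5:-→d6:-→d7:-→d8:-→d9:-→d10:-→d11:-→d12:-→d13:-→d14:-→d15:-→d16:-→d17:-→d18:-→d19:-→d20:H2 -> H2
  lookup 32.237.167.251: bits 00 walk d0:H2→d1:-→d2:- -> H2
  + 88.0.0.0/8 (H3) depth=8
  lookup 88.49.209.67: bits 01011000001100011101000101000011 walk d0:H2→d1:-→d2:-→d3:-→d4:-→d5:-→d6:-→d7:-→d8:H3→d9:-→d10:-→d11:-→d12:-→d13:-→d14:-→d15:-→d16:-→d17:-→d18:-→d19:-→d20:-→d21:-→d22:-→d23:-→d24:-→d25:-→d26:-→d27:-→d28:-→d29:-→d30:-→d31:-→d32:H1 -> H1
  - 249.92.144.0/20 clear@20
  lookup 20.0.3.18: bits 000101 walk d0:H2→d1:-→d2:-→d3:-→d4:-→d5:-→d6:H2 -> H2
  - 0.0.0.0/0 clear@0
  - 20.0.0.0/6 clear@6
  lookup 88.0.13.77: bits 0101100000 walk d0:-→d1:-→d2:-→d3:-→d4:-→d5:-→d6:-→d7:-→d8:H3→d9:-→d10:- -> H3
  + 20.112.0.0/14 (H2) depth=14
  + 20.113.137.226/32 (H2) depth=32
  + 88.49.0.0/16 (H0) depth=16
  + 0.0.0.0/0 (H2) depth=0
  - 0.0.0.0/0 clear@0
  lookup 88.49.209.67: bits 01011000001100011101000101000011 walk d0:-→d1:-→d2:-→d3:-→d4:-→d5:-→d6:-→d7:-→d8:H3→d9:-→d10:-→d11:-→d12:-→d13:-→d14:-→d15:-→d16:H0→d17:-→d18:-→d19:-→d20:-→d21:-→d22:-→d23:-→d24:-→d25:-→d26:-→d27:-→d28:-→d29:-→d30:-→d31:-→d32:H1 -> H1
  lookup 216.217.250.171: bits 11 walk d0:-→d1:-→d2:- -> no-route
  + 20.0.0.0/9 (H0) depth=9
  lookup 145.211.164.250: bits 1 walk d0:-→d1:- -> no-route
  + 249.80.0.0/12 (H1) depth=12
  + 20.0.0.0/7 (H3) depth=7
  - 88.0.0.0/8 clear@8
  + 20.0.0.0/8 (H2) depth=8
  lookup 88.49.44.80: bits 0101100000110001 walk d0:-→d1:-→d2:-→d3:-→d4:-→d5:-→d6:-→d7:-→d8:-→d9:-→d10:-→d11:-→d12:-→d13:-→d14:-→d15:-→d16:H0 -> H0
  lookup 20.113.137.226: bits 00010100011100011000100111100010 walk d0:-→d1:-→d2:-→d3:-→d4:-→d5:-→d6:-→d7:H3→d8:H2→d9:H0→d10:-→d11:-→d12:-→d13:-→d14:H2→d15:-→d16:-→d17:-→d18:-→d19:-→d20:-→d21:-→d22:-→d23:-→d24:-→d25:-→d26:-→d27:-→d28:-→d29:-→d30:-→d31:-→d32:H2 -> H2
  lookup 20.112.137.226: bits 000101000111000 walk d0:-→d1:-→d2:-→d3:-→d4:-→d5:-→d6:-→d7:H3→d8:H2→d9:H0→d10:-→d11:-→d12:-→d13:-→d14:H2→d15:- -> H2

== LOOKUPS ==
["H2","H2","H1","H2","H3","H1","no-route","no-route","H0","H2","H2"]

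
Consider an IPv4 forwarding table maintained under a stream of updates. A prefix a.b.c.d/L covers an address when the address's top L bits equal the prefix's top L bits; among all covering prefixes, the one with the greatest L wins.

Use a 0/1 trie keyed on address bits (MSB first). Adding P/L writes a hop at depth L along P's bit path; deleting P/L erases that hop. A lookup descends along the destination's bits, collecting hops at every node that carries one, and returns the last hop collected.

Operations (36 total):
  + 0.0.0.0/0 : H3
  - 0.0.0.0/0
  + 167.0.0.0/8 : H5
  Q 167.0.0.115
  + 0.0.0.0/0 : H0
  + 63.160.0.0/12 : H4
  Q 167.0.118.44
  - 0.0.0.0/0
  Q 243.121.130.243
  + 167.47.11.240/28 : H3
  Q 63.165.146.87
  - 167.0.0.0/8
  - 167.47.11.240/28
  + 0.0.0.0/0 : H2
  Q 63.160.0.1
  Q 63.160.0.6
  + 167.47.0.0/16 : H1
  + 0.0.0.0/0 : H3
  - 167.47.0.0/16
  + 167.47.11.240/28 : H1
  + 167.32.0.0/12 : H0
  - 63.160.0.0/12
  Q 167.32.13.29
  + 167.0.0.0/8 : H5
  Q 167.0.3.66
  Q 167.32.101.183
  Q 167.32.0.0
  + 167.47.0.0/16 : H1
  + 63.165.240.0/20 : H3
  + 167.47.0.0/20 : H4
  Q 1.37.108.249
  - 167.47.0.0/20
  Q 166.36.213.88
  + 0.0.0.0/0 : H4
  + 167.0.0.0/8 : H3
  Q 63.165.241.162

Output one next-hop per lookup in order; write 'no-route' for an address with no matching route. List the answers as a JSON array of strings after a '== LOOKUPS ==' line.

Process each operation:
  + 0.0.0.0/0 (H3) depth=0
  - 0.0.0.0/0 clear@0
  + 167.0.0.0/8 (H5) depth=8
  ? 167.0.0.115  path d0:-→d1:-→d2:-→d3:-→d4:-→d5:-→d6:-→d7:-→d8:H5  best=H5
  + 0.0.0.0/0 (H0) depth=0
  + 63.160.0.0/12 (H4) depth=12
  ? 167.0.118.44  path d0:H0→d1:-→d2:-→d3:-→d4:-→d5:-→d6:-→d7:-→d8:H5  best=H5
  - 0.0.0.0/0 clear@0
  ? 243.121.130.243  path d0:-→d1:-  best=no-route
  + 167.47.11.240/28 (H3) depth=28
  ? 63.165.146.87  path d0:-→d1:-→d2:-→d3:-→d4:-→d5:-→d6:-→d7:-→d8:-→d9:-→d10:-→d11:-→d12:H4  best=H4
  - 167.0.0.0/8 clear@8
  - 167.47.11.240/28 clear@28
  + 0.0.0.0/0 (H2) depth=0
  ? 63.160.0.1  path d0:H2→d1:-→d2:-→d3:-→d4:-→d5:-→d6:-→d7:-→d8:-→d9:-→d10:-→d11:-→d12:H4  best=H4
  ? 63.160.0.6  path d0:H2→d1:-→d2:-→d3:-→d4:-→d5:-→d6:-→d7:-→d8:-→d9:-→d10:-→d11:-→d12:H4  best=H4
  + 167.47.0.0/16 (H1) depth=16
  + 0.0.0.0/0 (H3) depth=0
  - 167.47.0.0/16 clear@16
  + 167.47.11.240/28 (H1) depth=28
  + 167.32.0.0/12 (H0) depth=12
  - 63.160.0.0/12 clear@12
  ? 167.32.13.29  path d0:H3→d1:-→d2:-→d3:-→d4:-→d5:-→d6:-→d7:-→d8:-→d9:-→d10:-→d11:-→d12:H0  best=H0
  + 167.0.0.0/8 (H5) depth=8
  ? 167.0.3.66  path d0:H3→d1:-→d2:-→d3:-→d4:-→d5:-→d6:-→d7:-→d8:H5→d9:-→d10:-  best=H5
  ? 167.32.101.183  path d0:H3→d1:-→d2:-→d3:-→d4:-→d5:-→d6:-→d7:-→d8:H5→d9:-→d10:-→d11:-→d12:H0  best=H0
  ? 167.32.0.0  path d0:H3→d1:-→d2:-→d3:-→d4:-→d5:-→d6:-→d7:-→d8:H5→d9:-→d10:-→d11:-→d12:H0  best=H0
  + 167.47.0.0/16 (H1) depth=16
  + 63.165.240.0/20 (H3) depth=20
  + 167.47.0.0/20 (H4) depth=20
  ? 1.37.108.249  path d0:H3→d1:-→d2:-  best=H3
  - 167.47.0.0/20 clear@20
  ? 166.36.213.88  path d0:H3→d1:-→d2:-→d3:-→d4:-→d5:-→d6:-→d7:-  best=H3
  + 0.0.0.0/0 (H4) depth=0
  + 167.0.0.0/8 (H3) depth=8
  ? 63.165.241.162  path d0:H4→d1:-→d2:-→d3:-→d4:-→d5:-→d6:-→d7:-→d8:-→d9:-→d10:-→d11:-→d12:-→d13:-→d14:-→d15:-→d16:-→d17:-→d18:-→d19:-→d20:H3  best=H3

== LOOKUPS ==
["H5","H5","no-route","H4","H4","H4","H0","H5","H0","H0","H3","H3","H3"]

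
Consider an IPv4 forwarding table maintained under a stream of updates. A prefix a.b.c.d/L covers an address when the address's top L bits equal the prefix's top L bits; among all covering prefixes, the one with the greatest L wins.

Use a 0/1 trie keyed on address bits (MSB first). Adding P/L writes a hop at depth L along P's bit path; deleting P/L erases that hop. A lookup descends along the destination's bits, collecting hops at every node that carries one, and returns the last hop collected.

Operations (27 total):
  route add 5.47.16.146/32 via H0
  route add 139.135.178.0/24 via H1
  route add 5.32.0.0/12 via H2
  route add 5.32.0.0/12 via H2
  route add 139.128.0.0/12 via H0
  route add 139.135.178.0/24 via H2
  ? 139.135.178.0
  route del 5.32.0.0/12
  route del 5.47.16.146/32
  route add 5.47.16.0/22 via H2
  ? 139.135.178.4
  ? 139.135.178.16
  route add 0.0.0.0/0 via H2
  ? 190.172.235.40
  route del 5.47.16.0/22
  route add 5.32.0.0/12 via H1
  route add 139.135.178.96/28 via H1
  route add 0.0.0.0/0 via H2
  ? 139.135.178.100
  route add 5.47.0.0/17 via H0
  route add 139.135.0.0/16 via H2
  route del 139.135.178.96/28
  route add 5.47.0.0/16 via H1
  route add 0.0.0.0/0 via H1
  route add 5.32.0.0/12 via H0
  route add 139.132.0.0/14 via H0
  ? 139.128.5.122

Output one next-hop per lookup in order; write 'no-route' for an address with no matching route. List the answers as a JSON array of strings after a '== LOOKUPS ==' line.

Apply in order:
  + 5.47.16.146/32 (H0) depth=32
  + 139.135.178.0/24 (H1) depth=24
  + 5.32.0.0/12 (H2) depth=12
  + 5.32.0.0/12 (H2) depth=12
  + 139.128.0.0/12 (H0) depth=12
  + 139.135.178.0/24 (H2) depth=24
  lookup 139.135.178.0: bits 100010111000011110110010 walk d0:-→d1:-→d2:-→d3:-→d4:-→d5:-→d6:-→d7:-→d8:-→d9:-→d10:-→d11:-→d12:H0→d13:-→d14:-→d15:-→d16:-→d17:-→d18:-→d19:-→d20:-→d21:-→d22:-→d23:-→d24:H2 -> H2
  del 5.32.0.0/12 (clear depth 12)
  del 5.47.16.146/32 (clear depth 32)
  + 5.47.16.0/22 (H2) depth=22
  lookup 139.135.178.4: bits 100010111000011110110010 walk d0:-→d1:-→d2:-→d3:-→d4:-→d5:-→d6:-→d7:-→d8:-→d9:-→d10:-→d11:-→d12:H0→d13:-→d14:-→d15:-→d16:-→d17:-→d18:-→d19:-→d20:-→d21:-→d22:-→d23:-→d24:H2 -> H2
  lookup 139.135.178.16: bits 100010111000011110110010 walk d0:-→d1:-→d2:-→d3:-→d4:-→d5:-→d6:-→d7:-→d8:-→d9:-→d10:-→d11:-→d12:H0→d13:-→d14:-→d15:-→d16:-→d17:-→d18:-→d19:-→d20:-→d21:-→d22:-→d23:-→d24:H2 -> H2
  + 0.0.0.0/0 (H2) depth=0
  lookup 190.172.235.40: bits 10 walk d0:H2→d1:-→d2:- -> H2
  del 5.47.16.0/22 (clear depth 22)
  + 5.32.0.0/12 (H1) depth=12
  + 139.135.178.96/28 (H1) depth=28
  + 0.0.0.0/0 (H2) depth=0
  lookup 139.135.178.100: bits 1000101110000111101100100110 walk d0:H2→d1:-→d2:-→d3:-→d4:-→d5:-→d6:-→d7:-→d8:-→d9:-→d10:-→d11:-→d12:H0→d13:-→d14:-→d15:-→d16:-→d17:-→d18:-→d19:-→d20:-→d21:-→d22:-→d23:-→d24:H2→d25:-→d26:-→d27:-→d28:H1 -> H1
  + 5.47.0.0/17 (H0) depth=17
  + 139.135.0.0/16 (H2) depth=16
  del 139.135.178.96/28 (clear depth 28)
  + 5.47.0.0/16 (H1) depth=16
  + 0.0.0.0/0 (H1) depth=0
  + 5.32.0.0/12 (H0) depth=12
  + 139.132.0.0/14 (H0) depth=14
  lookup 139.128.5.122: bits 1000101110000 walk d0:H1→d1:-→d2:-→d3:-→d4:-→d5:-→d6:-→d7:-→d8:-→d9:-→d10:-→d11:-→d12:H0→d13:- -> H0

== LOOKUPS ==
["H2","H2","H2","H2","H1","H0"]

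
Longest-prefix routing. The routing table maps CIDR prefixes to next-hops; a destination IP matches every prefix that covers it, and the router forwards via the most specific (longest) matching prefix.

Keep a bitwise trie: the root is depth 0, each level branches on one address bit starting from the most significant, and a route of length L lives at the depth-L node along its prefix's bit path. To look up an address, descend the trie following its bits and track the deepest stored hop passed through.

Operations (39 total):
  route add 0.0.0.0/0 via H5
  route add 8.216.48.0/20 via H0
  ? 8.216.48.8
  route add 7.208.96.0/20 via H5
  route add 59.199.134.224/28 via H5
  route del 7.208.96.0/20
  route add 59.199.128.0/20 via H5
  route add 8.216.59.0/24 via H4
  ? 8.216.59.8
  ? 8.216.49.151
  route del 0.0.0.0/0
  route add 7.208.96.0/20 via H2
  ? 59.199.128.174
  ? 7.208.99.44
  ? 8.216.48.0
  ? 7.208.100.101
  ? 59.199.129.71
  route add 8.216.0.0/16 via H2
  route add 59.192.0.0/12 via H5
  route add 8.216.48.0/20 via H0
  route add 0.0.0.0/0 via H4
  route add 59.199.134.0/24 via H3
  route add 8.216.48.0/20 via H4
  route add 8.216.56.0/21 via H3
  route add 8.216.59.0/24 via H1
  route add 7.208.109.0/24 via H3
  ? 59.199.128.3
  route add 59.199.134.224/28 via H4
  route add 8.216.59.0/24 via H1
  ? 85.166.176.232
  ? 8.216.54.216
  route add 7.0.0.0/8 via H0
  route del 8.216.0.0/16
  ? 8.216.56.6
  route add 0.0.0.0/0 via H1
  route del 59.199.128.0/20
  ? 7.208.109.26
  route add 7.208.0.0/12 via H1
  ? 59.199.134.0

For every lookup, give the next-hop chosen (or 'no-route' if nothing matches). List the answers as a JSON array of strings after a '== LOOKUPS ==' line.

Apply in order:
  + 0.0.0.0/0 (H5) depth=0
  + 8.216.48.0/20 (H0) depth=20
  lookup 8.216.48.8: bits 00001000110110000011 walk d0:H5→d1:-→d2:-→d3:-→d4:-→d5:-→d6:-→d7:-→d8:-→d9:-→d10:-→d11:-→d12:-→d13:-→d14:-→d15:-→d16:-→d17:-→d18:-→d19:-→d20:H0 -> H0
  + 7.208.96.0/20 (H5) depth=20
  + 59.199.134.224/28 (H5) depth=28
  - 7.208.96.0/20 clear@20
  + 59.199.128.0/20 (H5) depth=20
  + 8.216.59.0/24 (H4) depth=24
  lookup 8.216.59.8: bits 000010001101100000111011 walk d0:H5→d1:-→d2:-→d3:-→d4:-→d5:-→d6:-→d7:-→d8:-→d9:-→d10:-→d11:-→d12:-→d13:-→d14:-→d15:-→d16:-→d17:-→d18:-→d19:-→d20:H0→d21:-→d22:-→d23:-→d24:H4 -> H4
  lookup 8.216.49.151: bits 00001000110110000011 walk d0:H5→d1:-→d2:-→d3:-→d4:-→d5:-→d6:-→d7:-→d8:-→d9:-→d10:-→d11:-→d12:-→d13:-→d14:-→d15:-→d16:-→d17:-→d18:-→d19:-→d20:H0 -> H0
  - 0.0.0.0/0 clear@0
  + 7.208.96.0/20 (H2) depth=20
  lookup 59.199.128.174: bits 001110111100011110000 walk d0:-→d1:-→d2:-→d3:-→d4:-→d5:-→d6:-→d7:-→d8:-→d9:-→d10:-→d11:-→d12:-→d13:-→d14:-→d15:-→d16:-→d17:-→d18:-→d19:-→d20:H5→d21:- -> H5
  lookup 7.208.99.44: bits 00000111110100000110 walk d0:-→d1:-→d2:-→d3:-→d4:-→d5:-→d6:-→d7:-→d8:-→d9:-→d10:-→d11:-→d12:-→d13:-→d14:-→d15:-→d16:-→d17:-→d18:-→d19:-→d20:H2 -> H2
  lookup 8.216.48.0: bits 00001000110110000011 walk d0:-→d1:-→d2:-→d3:-→d4:-→d5:-→d6:-→d7:-→d8:-→d9:-→d10:-→d11:-→d12:-→d13:-→d14:-→d15:-→d16:-→d17:-→d18:-→d19:-→d20:H0 -> H0
  lookup 7.208.100.101: bits 00000111110100000110 walk d0:-→d1:-→d2:-→d3:-→d4:-→d5:-→d6:-→d7:-→d8:-→d9:-→d10:-→d11:-→d12:-→d13:-→d14:-→d15:-→d16:-→d17:-→d18:-→d19:-→d20:H2 -> H2
  lookup 59.199.129.71: bits 001110111100011110000 walk d0:-→d1:-→d2:-→d3:-→d4:-→d5:-→d6:-→d7:-→d8:-→d9:-→d10:-→d11:-→d12:-→d13:-→d14:-→d15:-→d16:-→d17:-→d18:-→d19:-→d20:H5→d21:- -> H5
  + 8.216.0.0/16 (H2) depth=16
  + 59.192.0.0/12 (H5) depth=12
  + 8.216.48.0/20 (H0) depth=20
  + 0.0.0.0/0 (H4) depth=0
  + 59.199.134.0/24 (H3) depth=24
  + 8.216.48.0/20 (H4) depth=20
  + 8.216.56.0/21 (H3) depth=21
  + 8.216.59.0/24 (H1) depth=24
  + 7.208.109.0/24 (H3) depth=24
  lookup 59.199.128.3: bits 001110111100011110000 walk d0:H4→d1:-→d2:-→d3:-→d4:-→d5:-→d6:-→d7:-→d8:-→d9:-→d10:-→d11:-→d12:H5→d13:-→d14:-→d15:-→d16:-→d17:-→d18:-→d19:-→d20:H5→d21:- -> H5
  + 59.199.134.224/28 (H4) depth=28
  + 8.216.59.0/24 (H1) depth=24
  lookup 85.166.176.232: bits 0 walk d0:H4→d1:- -> H4
  lookup 8.216.54.216: bits 00001000110110000011 walk d0:H4→d1:-→d2:-→d3:-→d4:-→d5:-→d6:-→d7:-→d8:-→d9:-→d10:-→d11:-→d12:-→d13:-→d14:-→d15:-→d16:H2→d17:-→d18:-→d19:-→d20:H4 -> H4
  + 7.0.0.0/8 (H0) depth=8
  - 8.216.0.0/16 clear@16
  lookup 8.216.56.6: bits 0000100011011000001110 walk d0:H4→d1:-→d2:-→d3:-→d4:-→d5:-→d6:-→d7:-→d8:-→d9:-→d10:-→d11:-→d12:-→d13:-→d14:-→d15:-→d16:-→d17:-→d18:-→d19:-→d20:H4→d21:H3→d22:- -> H3
  + 0.0.0.0/0 (H1) depth=0
  - 59.199.128.0/20 clear@20
  lookup 7.208.109.26: bits 000001111101000001101101 walk d0:H1→d1:-→d2:-→d3:-→d4:-→d5:-→d6:-→d7:-→d8:H0→d9:-→d10:-→d11:-→d12:-→d13:-→d14:-→d15:-→d16:-→d17:-→d18:-→d19:-→d20:H2→d21:-→d22:-→d23:-→d24:H3 -> H3
  + 7.208.0.0/12 (H1) depth=12
  lookup 59.199.134.0: bits 001110111100011110000110 walk d0:H1→d1:-→d2:-→d3:-→d4:-→d5:-→d6:-→d7:-→d8:-→d9:-→d10:-→d11:-→d12:H5→d13:-→d14:-→d15:-→d16:-→d17:-→d18:-→d19:-→d20:-→d21:-→d22:-→d23:-→d24:H3 -> H3

== LOOKUPS ==
["H0","H4","H0","H5","H2","H0","H2","H5","H5","H4","H4","H3","H3","H3"]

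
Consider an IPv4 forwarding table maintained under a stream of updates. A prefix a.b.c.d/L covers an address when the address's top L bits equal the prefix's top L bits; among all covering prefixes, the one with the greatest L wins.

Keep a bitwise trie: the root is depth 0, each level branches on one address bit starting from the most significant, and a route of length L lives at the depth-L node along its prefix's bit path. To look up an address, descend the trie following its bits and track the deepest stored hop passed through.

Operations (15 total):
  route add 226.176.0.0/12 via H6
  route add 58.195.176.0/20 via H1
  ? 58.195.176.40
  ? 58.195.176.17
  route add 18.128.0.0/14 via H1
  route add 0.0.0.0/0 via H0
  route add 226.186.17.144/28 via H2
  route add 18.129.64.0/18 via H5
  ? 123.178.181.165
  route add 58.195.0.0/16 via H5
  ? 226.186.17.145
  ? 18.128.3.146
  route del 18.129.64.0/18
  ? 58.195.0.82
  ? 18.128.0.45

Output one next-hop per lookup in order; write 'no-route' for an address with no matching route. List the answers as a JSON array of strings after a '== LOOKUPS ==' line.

Process each operation:
  + 226.176.0.0/12 (H6) depth=12
  + 58.195.176.0/20 (H1) depth=20
  lookup 58.195.176.40: bits 00111010110000111011 walk d0:-→d1:-→d2:-→d3:-→d4:-→d5:-→d6:-→d7:-→d8:-→d9:-→d10:-→d11:-→d12:-→d13:-→d14:-→d15:-→d16:-→d17:-→d18:-→d19:-→d20:H1 -> H1
  lookup 58.195.176.17: bits 00111010110000111011 walk d0:-→d1:-→d2:-→d3:-→d4:-→d5:-→d6:-→d7:-→d8:-→d9:-→d10:-→d11:-→d12:-→d13:-→d14:-→d15:-→d16:-→d17:-→d18:-→d19:-→d20:H1 -> H1
  + 18.128.0.0/14 (H1) depth=14
  + 0.0.0.0/0 (H0) depth=0
  + 226.186.17.144/28 (H2) depth=28
  + 18.129.64.0/18 (H5) depth=18
  lookup 123.178.181.165: bits 0 walk d0:H0→d1:- -> H0
  + 58.195.0.0/16 (H5) depth=16
  lookup 226.186.17.145: bits 1110001010111010000100011001 walk d0:H0→d1:-→d2:-→d3:-→d4:-→d5:-→d6:-→d7:-→d8:-→d9:-→d10:-→d11:-→d12:H6→d13:-→d14:-→d15:-→d16:-→d17:-→d18:-→d19:-→d20:-→d21:-→d22:-→d23:-→d24:-→d25:-→d26:-→d27:-→d28:H2 -> H2
  lookup 18.128.3.146: bits 000100101000000 walk d0:H0→d1:-→d2:-→d3:-→d4:-→d5:-→d6:-→d7:-→d8:-→d9:-→d10:-→d11:-→d12:-→d13:-→d14:H1→d15:- -> H1
  - 18.129.64.0/18 clear@18
  lookup 58.195.0.82: bits 0011101011000011 walk d0:H0→d1:-→d2:-→d3:-→d4:-→d5:-→d6:-→d7:-→d8:-→d9:-→d10:-→d11:-→d12:-→d13:-→d14:-→d15:-→d16:H5 -> H5
  lookup 18.128.0.45: bits 000100101000000 walk d0:H0→d1:-→d2:-→d3:-→d4:-→d5:-→d6:-→d7:-→d8:-→d9:-→d10:-→d11:-→d12:-→d13:-→d14:H1→d15:- -> H1

== LOOKUPS ==
["H1","H1","H0","H2","H1","H5","H1"]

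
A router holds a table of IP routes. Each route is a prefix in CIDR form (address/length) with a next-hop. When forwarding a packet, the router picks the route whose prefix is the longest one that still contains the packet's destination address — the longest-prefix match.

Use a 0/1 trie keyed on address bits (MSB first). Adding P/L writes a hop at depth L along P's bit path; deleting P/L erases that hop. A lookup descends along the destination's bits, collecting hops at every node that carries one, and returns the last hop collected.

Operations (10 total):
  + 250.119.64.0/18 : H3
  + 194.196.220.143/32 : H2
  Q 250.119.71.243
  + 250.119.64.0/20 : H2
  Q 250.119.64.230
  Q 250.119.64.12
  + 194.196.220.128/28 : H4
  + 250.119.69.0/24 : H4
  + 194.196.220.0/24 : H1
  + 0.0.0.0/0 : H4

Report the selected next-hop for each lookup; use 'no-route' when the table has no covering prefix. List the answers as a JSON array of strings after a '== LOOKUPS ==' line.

Trace:
  + 250.119.64.0/18 (H3) depth=18
  + 194.196.220.143/32 (H2) depth=32
  lookup 250.119.71.243: bits 111110100111011101 walk d0:-→d1:-→d2:-→d3:-→d4:-→d5:-→d6:-→d7:-→d8:-→d9:-→d10:-→d11:-→d12:-→d13:-→d14:-→d15:-→d16:-→d17:-→d18:H3 -> H3
  + 250.119.64.0/20 (H2) depth=20
  lookup 250.119.64.230: bits 11111010011101110100 walk d0:-→d1:-→d2:-→d3:-→d4:-→d5:-→d6:-→d7:-→d8:-→d9:-→d10:-→d11:-→d12:-→d13:-→d14:-→d15:-→d16:-→d17:-→d18:H3→d19:-→d20:H2 -> H2
  lookup 250.119.64.12: bits 11111010011101110100 walk d0:-→d1:-→d2:-→d3:-→d4:-→d5:-→d6:-→d7:-→d8:-→d9:-→d10:-→d11:-→d12:-→d13:-→d14:-→d15:-→d16:-→d17:-→d18:H3→d19:-→d20:H2 -> H2
  + 194.196.220.128/28 (H4) depth=28
  + 250.119.69.0/24 (H4) depth=24
  + 194.196.220.0/24 (H1) depth=24
  + 0.0.0.0/0 (H4) depth=0

== LOOKUPS ==
["H3","H2","H2"]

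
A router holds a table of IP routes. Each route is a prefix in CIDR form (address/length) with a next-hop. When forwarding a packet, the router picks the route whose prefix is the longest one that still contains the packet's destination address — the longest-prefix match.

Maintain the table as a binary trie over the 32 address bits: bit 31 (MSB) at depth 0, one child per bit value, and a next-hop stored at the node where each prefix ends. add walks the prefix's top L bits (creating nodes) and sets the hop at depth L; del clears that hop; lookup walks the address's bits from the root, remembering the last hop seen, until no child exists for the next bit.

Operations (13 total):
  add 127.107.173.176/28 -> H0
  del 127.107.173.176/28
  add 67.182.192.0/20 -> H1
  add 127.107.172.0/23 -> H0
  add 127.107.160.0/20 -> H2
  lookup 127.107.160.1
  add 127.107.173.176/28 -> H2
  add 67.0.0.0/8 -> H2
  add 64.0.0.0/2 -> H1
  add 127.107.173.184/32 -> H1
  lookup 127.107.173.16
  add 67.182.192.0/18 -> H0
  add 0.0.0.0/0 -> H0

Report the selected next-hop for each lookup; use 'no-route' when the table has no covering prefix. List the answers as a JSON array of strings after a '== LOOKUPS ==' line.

Apply in order:
  + 127.107.173.176/28 (H0) depth=28
  del 127.107.173.176/28 (clear depth 28)
  + 67.182.192.0/20 (H1) depth=20
  + 127.107.172.0/23 (H0) depth=23
  + 127.107.160.0/20 (H2) depth=20
  lookup 127.107.160.1: bits 01111111011010111010 walk d0:-→d1:-→d2:-→d3:-→d4:-→d5:-→d6:-→d7:-→d8:-→d9:-→d10:-→d11:-→d12:-→d13:-→d14:-→d15:-→d16:-→d17:-→d18:-→d19:-→d20:H2 -> H2
  + 127.107.173.176/28 (H2) depth=28
  + 67.0.0.0/8 (H2) depth=8
  + 64.0.0.0/2 (H1) depth=2
  + 127.107.173.184/32 (H1) depth=32
  lookup 127.107.173.16: bits 011111110110101110101101 walk d0:-→d1:-→d2:H1→d3:-→d4:-→d5:-→d6:-→d7:-→d8:-→d9:-→d10:-→d11:-→d12:-→d13:-→d14:-→d15:-→d16:-→d17:-→d18:-→d19:-→d20:H2→d21:-→d22:-→d23:H0→d24:- -> H0
  + 67.182.192.0/18 (H0) depth=18
  + 0.0.0.0/0 (H0) depth=0

== LOOKUPS ==
["H2","H0"]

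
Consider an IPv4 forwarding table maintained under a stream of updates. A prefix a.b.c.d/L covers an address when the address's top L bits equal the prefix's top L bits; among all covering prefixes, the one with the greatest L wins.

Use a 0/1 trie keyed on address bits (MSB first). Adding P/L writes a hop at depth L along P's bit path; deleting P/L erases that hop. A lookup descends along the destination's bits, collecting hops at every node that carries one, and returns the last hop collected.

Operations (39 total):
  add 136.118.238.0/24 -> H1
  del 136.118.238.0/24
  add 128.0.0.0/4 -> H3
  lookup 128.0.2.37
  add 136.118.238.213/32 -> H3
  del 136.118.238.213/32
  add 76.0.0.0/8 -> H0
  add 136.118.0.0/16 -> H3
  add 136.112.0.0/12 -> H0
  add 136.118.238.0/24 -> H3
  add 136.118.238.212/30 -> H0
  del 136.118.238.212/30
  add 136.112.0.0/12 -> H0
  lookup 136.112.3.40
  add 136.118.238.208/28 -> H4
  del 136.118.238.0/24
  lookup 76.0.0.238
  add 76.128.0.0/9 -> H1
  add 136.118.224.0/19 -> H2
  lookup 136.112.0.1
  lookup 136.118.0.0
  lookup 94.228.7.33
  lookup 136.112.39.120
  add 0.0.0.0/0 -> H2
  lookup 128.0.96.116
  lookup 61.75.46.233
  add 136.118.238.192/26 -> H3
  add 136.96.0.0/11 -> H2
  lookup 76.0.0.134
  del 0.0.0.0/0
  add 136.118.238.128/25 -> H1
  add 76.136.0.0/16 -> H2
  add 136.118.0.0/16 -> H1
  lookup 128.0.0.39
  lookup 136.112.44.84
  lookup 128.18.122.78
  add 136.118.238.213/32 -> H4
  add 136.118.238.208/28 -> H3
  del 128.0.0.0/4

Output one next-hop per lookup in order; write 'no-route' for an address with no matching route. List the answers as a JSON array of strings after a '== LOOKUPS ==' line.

Apply in order:
  + 136.118.238.0/24 (H1) depth=24
  - 136.118.238.0/24 clear@24
  + 128.0.0.0/4 (H3) depth=4
  Q 128.0.2.37: descend 1000 ; hops seen [H3] ; pick H3
  + 136.118.238.213/32 (H3) depth=32
  - 136.118.238.213/32 clear@32
  + 76.0.0.0/8 (H0) depth=8
  + 136.118.0.0/16 (H3) depth=16
  + 136.112.0.0/12 (H0) depth=12
  + 136.118.238.0/24 (H3) depth=24
  + 136.118.238.212/30 (H0) depth=30
  - 136.118.238.212/30 clear@30
  + 136.112.0.0/12 (H0) depth=12
  Q 136.112.3.40: descend 1000100001110 ; hops seen [H3,H0] ; pick H0
  + 136.118.238.208/28 (H4) depth=28
  - 136.118.238.0/24 clear@24
  Q 76.0.0.238: descend 01001100 ; hops seen [H0] ; pick H0
  + 76.128.0.0/9 (H1) depth=9
  + 136.118.224.0/19 (H2) depth=19
  Q 136.112.0.1: descend 1000100001110 ; hops seen [H3,H0] ; pick H0
  Q 136.118.0.0: descend 1000100001110110 ; hops seen [H3,H0,H3] ; pick H3
  Q 94.228.7.33: descend 010 ; hops seen [∅] ; pick no-route
  Q 136.112.39.120: descend 1000100001110 ; hops seen [H3,H0] ; pick H0
  + 0.0.0.0/0 (H2) depth=0
  Q 128.0.96.116: descend 1000 ; hops seen [H2,H3] ; pick H3
  Q 61.75.46.233: descend 0 ; hops seen [H2] ; pick H2
  + 136.118.238.192/26 (H3) depth=26
  + 136.96.0.0/11 (H2) depth=11
  Q 76.0.0.134: descend 01001100 ; hops seen [H2,H0] ; pick H0
  - 0.0.0.0/0 clear@0
  + 136.118.238.128/25 (H1) depth=25
  + 76.136.0.0/16 (H2) depth=16
  + 136.118.0.0/16 (H1) depth=16
  Q 128.0.0.39: descend 1000 ; hops seen [H3] ; pick H3
  Q 136.112.44.84: descend 1000100001110 ; hops seen [H3,H2,H0] ; pick H0
  Q 128.18.122.78: descend 1000 ; hops seen [H3] ; pick H3
  + 136.118.238.213/32 (H4) depth=32
  + 136.118.238.208/28 (H3) depth=28
  - 128.0.0.0/4 clear@4

== LOOKUPS ==
["H3","H0","H0","H0","H3","no-route","H0","H3","H2","H0","H3","H0","H3"]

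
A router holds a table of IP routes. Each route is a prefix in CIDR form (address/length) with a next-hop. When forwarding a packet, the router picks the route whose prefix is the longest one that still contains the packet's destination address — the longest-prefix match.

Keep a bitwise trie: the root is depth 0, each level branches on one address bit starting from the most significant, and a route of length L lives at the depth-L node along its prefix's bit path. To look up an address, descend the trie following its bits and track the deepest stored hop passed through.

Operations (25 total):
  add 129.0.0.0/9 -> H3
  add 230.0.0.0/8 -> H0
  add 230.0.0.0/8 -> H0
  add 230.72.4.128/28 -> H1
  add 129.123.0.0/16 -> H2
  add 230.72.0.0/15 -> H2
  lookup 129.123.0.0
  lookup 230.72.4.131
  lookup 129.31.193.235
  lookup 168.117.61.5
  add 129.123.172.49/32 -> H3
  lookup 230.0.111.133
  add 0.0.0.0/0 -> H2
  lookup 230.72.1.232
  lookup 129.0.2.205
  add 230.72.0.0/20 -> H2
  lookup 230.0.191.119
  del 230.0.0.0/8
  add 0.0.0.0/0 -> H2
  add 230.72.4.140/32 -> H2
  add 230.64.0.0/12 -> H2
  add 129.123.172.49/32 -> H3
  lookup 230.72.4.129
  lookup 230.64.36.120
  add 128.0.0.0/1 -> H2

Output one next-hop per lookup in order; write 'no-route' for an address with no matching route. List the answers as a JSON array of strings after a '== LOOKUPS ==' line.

Apply in order:
  add 129.0.0.0/9 -> H3 at depth 9
  add 230.0.0.0/8 -> H0 at depth 8
  add 230.0.0.0/8 -> H0 at depth 8
  add 230.72.4.128/28 -> H1 at depth 28
  add 129.123.0.0/16 -> H2 at depth 16
  add 230.72.0.0/15 -> H2 at depth 15
  lookup 129.123.0.0: bits 1000000101111011 walk d0:-→d1:-→d2:-→d3:-→d4:-→d5:-→d6:-→d7:-→d8:-→d9:H3→d10:-→d11:-→d12:-→d13:-→d14:-→d15:-→d16:H2 -> H2
  lookup 230.72.4.131: bits 1110011001001000000001001000 walk d0:-→d1:-→d2:-→d3:-→d4:-→d5:-→d6:-→d7:-→d8:H0→d9:-→d10:-→d11:-→d12:-→d13:-→d14:-→d15:H2→d16:-→d17:-→d18:-→d19:-→d20:-→d21:-→d22:-→d23:-→d24:-→d25:-→d26:-→d27:-→d28:H1 -> H1
  lookup 129.31.193.235: bits 100000010 walk d0:-→d1:-→d2:-→d3:-→d4:-→d5:-→d6:-→d7:-→d8:-→d9:H3 -> H3
  lookup 168.117.61.5: bits 10 walk d0:-→d1:-→d2:- -> no-route
  add 129.123.172.49/32 -> H3 at depth 32
  lookup 230.0.111.133: bits 111001100 walk d0:-→d1:-→d2:-→d3:-→d4:-→d5:-→d6:-→d7:-→d8:H0→d9:- -> H0
  add 0.0.0.0/0 -> H2 at depth 0
  lookup 230.72.1.232: bits 111001100100100000000 walk d0:H2→d1:-→d2:-→d3:-→d4:-→d5:-→d6:-→d7:-→d8:H0→d9:-→d10:-→d11:-→d12:-→d13:-→d14:-→d15:H2→d16:-→d17:-→d18:-→d19:-→d20:-→d21:- -> H2
  lookup 129.0.2.205: bits 100000010 walk d0:H2→d1:-→d2:-→d3:-→d4:-→d5:-→d6:-→d7:-→d8:-→d9:H3 -> H3
  add 230.72.0.0/20 -> H2 at depth 20
  lookup 230.0.191.119: bits 111001100 walk d0:H2→d1:-→d2:-→d3:-→d4:-→d5:-→d6:-→d7:-→d8:H0→d9:- -> H0
  - 230.0.0.0/8 clear@8
  add 0.0.0.0/0 -> H2 at depth 0
  add 230.72.4.140/32 -> H2 at depth 32
  add 230.64.0.0/12 -> H2 at depth 12
  add 129.123.172.49/32 -> H3 at depth 32
  lookup 230.72.4.129: bits 1110011001001000000001001000 walk d0:H2→d1:-→d2:-→d3:-→d4:-→d5:-→d6:-→d7:-→d8:-→d9:-→d10:-→d11:-→d12:H2→d13:-→d14:-→d15:H2→d16:-→d17:-→d18:-→d19:-→d20:H2→d21:-→d22:-→d23:-→d24:-→d25:-→d26:-→d27:-→d28:H1 -> H1
  lookup 230.64.36.120: bits 111001100100 walk d0:H2→d1:-→d2:-→d3:-→d4:-→d5:-→d6:-→d7:-→d8:-→d9:-→d10:-→d11:-→d12:H2 -> H2
  add 128.0.0.0/1 -> H2 at depth 1

== LOOKUPS ==
["H2","H1","H3","no-route","H0","H2","H3","H0","H1","H2"]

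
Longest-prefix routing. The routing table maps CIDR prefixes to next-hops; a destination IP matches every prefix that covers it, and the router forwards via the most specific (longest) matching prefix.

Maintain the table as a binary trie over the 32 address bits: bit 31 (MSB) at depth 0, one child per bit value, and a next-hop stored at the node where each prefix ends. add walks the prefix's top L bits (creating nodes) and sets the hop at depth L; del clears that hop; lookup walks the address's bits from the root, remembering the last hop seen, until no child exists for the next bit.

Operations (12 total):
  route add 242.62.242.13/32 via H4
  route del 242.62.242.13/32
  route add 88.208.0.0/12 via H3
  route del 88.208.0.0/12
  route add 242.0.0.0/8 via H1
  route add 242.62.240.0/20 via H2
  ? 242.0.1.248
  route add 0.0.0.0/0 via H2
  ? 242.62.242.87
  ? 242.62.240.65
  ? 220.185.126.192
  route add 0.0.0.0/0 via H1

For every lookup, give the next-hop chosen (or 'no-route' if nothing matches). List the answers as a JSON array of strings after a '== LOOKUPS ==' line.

Apply in order:
  + 242.62.242.13/32 (H4) depth=32
  del 242.62.242.13/32 (clear depth 32)
  + 88.208.0.0/12 (H3) depth=12
  del 88.208.0.0/12 (clear depth 12)
  + 242.0.0.0/8 (H1) depth=8
  + 242.62.240.0/20 (H2) depth=20
  ? 242.0.1.248  path d0:-→d1:-→d2:-→d3:-→d4:-→d5:-→d6:-→d7:-→d8:H1→d9:-→d10:-  best=H1
  + 0.0.0.0/0 (H2) depth=0
  ? 242.62.242.87  path d0:H2→d1:-→d2:-→d3:-→d4:-→d5:-→d6:-→d7:-→d8:H1→d9:-→d10:-→d11:-→d12:-→d13:-→d14:-→d15:-→d16:-→d17:-→d18:-→d19:-→d20:H2→d21:-→d22:-→d23:-→d24:-→d25:-  best=H2
  ? 242.62.240.65  path d0:H2→d1:-→d2:-→d3:-→d4:-→d5:-→d6:-→d7:-→d8:H1→d9:-→d10:-→d11:-→d12:-→d13:-→d14:-→d15:-→d16:-→d17:-→d18:-→d19:-→d20:H2→d21:-→d22:-  best=H2
  ? 220.185.126.192  path d0:H2→d1:-→d2:-  best=H2
  + 0.0.0.0/0 (H1) depth=0

== LOOKUPS ==
["H1","H2","H2","H2"]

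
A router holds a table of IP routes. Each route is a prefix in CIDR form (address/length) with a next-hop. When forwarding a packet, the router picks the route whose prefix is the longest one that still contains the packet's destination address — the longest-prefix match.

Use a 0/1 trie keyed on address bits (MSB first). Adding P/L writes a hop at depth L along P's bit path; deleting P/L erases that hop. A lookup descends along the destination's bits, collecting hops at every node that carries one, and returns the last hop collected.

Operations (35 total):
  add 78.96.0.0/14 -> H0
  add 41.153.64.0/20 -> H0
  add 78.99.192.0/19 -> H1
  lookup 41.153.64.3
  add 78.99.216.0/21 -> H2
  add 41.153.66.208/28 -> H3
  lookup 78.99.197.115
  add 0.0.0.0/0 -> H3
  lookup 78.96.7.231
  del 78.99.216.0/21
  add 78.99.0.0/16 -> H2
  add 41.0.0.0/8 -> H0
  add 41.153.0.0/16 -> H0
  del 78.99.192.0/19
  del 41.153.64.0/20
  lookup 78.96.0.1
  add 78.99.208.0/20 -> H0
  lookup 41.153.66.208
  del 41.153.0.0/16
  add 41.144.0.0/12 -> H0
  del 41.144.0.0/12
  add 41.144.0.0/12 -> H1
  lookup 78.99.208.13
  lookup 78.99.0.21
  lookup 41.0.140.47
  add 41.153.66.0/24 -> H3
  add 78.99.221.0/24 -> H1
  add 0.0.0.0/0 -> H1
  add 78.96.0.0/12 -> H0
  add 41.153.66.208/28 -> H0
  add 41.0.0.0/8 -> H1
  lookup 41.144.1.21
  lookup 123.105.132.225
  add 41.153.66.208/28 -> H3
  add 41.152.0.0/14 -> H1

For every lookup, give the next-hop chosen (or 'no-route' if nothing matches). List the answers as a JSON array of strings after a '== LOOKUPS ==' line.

Trace:
  add 78.96.0.0/14 -> H0 at depth 14
  add 41.153.64.0/20 -> H0 at depth 20
  add 78.99.192.0/19 -> H1 at depth 19
  Q 41.153.64.3: descend 00101001100110010100 ; hops seen [H0] ; pick H0
  add 78.99.216.0/21 -> H2 at depth 21
  add 41.153.66.208/28 -> H3 at depth 28
  Q 78.99.197.115: descend 0100111001100011110 ; hops seen [H0,H1] ; pick H1
  add 0.0.0.0/0 -> H3 at depth 0
  Q 78.96.7.231: descend 01001110011000 ; hops seen [H3,H0] ; pick H0
  - 78.99.216.0/21 clear@21
  add 78.99.0.0/16 -> H2 at depth 16
  add 41.0.0.0/8 -> H0 at depth 8
  add 41.153.0.0/16 -> H0 at depth 16
  - 78.99.192.0/19 clear@19
  - 41.153.64.0/20 clear@20
  Q 78.96.0.1: descend 01001110011000 ; hops seen [H3,H0] ; pick H0
  add 78.99.208.0/20 -> H0 at depth 20
  Q 41.153.66.208: descend 0010100110011001010000101101 ; hops seen [H3,H0,H0,H3] ; pick H3
  - 41.153.0.0/16 clear@16
  add 41.144.0.0/12 -> H0 at depth 12
  - 41.144.0.0/12 clear@12
  add 41.144.0.0/12 -> H1 at depth 12
  Q 78.99.208.13: descend 01001110011000111101 ; hops seen [H3,H0,H2,H0] ; pick H0
  Q 78.99.0.21: descend 0100111001100011 ; hops seen [H3,H0,H2] ; pick H2
  Q 41.0.140.47: descend 00101001 ; hops seen [H3,H0] ; pick H0
  add 41.153.66.0/24 -> H3 at depth 24
  add 78.99.221.0/24 -> H1 at depth 24
  add 0.0.0.0/0 -> H1 at depth 0
  add 78.96.0.0/12 -> H0 at depth 12
  add 41.153.66.208/28 -> H0 at depth 28
  add 41.0.0.0/8 -> H1 at depth 8
  Q 41.144.1.21: descend 001010011001 ; hops seen [H1,H1,H1] ; pick H1
  Q 123.105.132.225: descend 01 ; hops seen [H1] ; pick H1
  add 41.153.66.208/28 -> H3 at depth 28
  add 41.152.0.0/14 -> H1 at depth 14

== LOOKUPS ==
["H0","H1","H0","H0","H3","H0","H2","H0","H1","H1"]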